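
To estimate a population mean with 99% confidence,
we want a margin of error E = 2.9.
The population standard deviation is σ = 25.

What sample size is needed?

Answer: n = 494

Derivation:
z_0.005 = 2.576
n = (z×σ/E)² = (2.576×25/2.9)²
n = 493.1463
Round up: n = 494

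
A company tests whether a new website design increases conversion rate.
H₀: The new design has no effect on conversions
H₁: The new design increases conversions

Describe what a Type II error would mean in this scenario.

Type I error (α): Rejecting H₀ when H₀ is true
Type II error (β): Failing to reject H₀ when H₁ is true

Answer: Keeping the old design when the new one would have increased conversions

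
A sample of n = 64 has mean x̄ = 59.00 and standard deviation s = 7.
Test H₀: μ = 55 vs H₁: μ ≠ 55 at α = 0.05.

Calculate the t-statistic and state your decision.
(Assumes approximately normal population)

df = n - 1 = 63
SE = s/√n = 7/√64 = 0.8750
t = (x̄ - μ₀)/SE = (59.00 - 55)/0.8750 = 4.5714
Critical value: t_{0.025,63} = ±1.998
p-value < 0.0001
Decision: reject H₀

Answer: t = 4.5714, reject H₀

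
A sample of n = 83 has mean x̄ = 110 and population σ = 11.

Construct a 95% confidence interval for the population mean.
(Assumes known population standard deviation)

Answer: (107.6335, 112.3665)

Derivation:
Confidence level: 95%, α = 0.05
z_0.025 = 1.960
SE = σ/√n = 11/√83 = 1.2074
Margin of error = 1.960 × 1.2074 = 2.3665
CI: x̄ ± margin = 110 ± 2.3665
CI: (107.6335, 112.3665)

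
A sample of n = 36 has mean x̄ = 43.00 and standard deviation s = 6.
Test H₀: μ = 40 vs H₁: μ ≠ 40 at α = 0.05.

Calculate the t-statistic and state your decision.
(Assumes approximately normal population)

df = n - 1 = 35
SE = s/√n = 6/√36 = 1.0000
t = (x̄ - μ₀)/SE = (43.00 - 40)/1.0000 = 3.0000
Critical value: t_{0.025,35} = ±2.030
p-value ≈ 0.0049
Decision: reject H₀

Answer: t = 3.0000, reject H₀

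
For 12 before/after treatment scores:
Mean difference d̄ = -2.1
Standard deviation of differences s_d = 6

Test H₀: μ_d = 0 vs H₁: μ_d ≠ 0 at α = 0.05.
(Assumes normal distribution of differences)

Answer: t = -1.2124, fail to reject H₀

Derivation:
df = n - 1 = 11
SE = s_d/√n = 6/√12 = 1.7321
t = d̄/SE = -2.1/1.7321 = -1.2124
Critical value: t_{0.025,11} = ±2.201
p-value ≈ 0.2508
Decision: fail to reject H₀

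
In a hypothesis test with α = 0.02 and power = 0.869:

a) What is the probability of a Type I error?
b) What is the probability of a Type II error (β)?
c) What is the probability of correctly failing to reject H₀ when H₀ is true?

a) Type I error probability = α = 0.02
b) Power = P(reject H₀ | H₁ true) = 1 - β = 0.869, so Type II error probability = β = 1 - Power = 0.131
c) P(fail to reject H₀ | H₀ true) = 1 - α = 0.98

Answer: a) 0.02, b) 0.131, c) 0.98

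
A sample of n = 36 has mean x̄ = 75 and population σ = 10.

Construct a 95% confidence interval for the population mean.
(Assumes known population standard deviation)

Answer: (71.7333, 78.2667)

Derivation:
Confidence level: 95%, α = 0.05
z_0.025 = 1.960
SE = σ/√n = 10/√36 = 1.6667
Margin of error = 1.960 × 1.6667 = 3.2667
CI: x̄ ± margin = 75 ± 3.2667
CI: (71.7333, 78.2667)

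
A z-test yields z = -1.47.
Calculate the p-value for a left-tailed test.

Answer: p-value ≈ 0.0708

Derivation:
For z = -1.47:
p = P(Z < -1.47) = Φ(-1.47) = 0.0708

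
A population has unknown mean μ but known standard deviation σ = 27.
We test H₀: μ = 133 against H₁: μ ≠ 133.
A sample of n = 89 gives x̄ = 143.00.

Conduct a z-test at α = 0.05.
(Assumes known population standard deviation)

Standard error: SE = σ/√n = 27/√89 = 2.8620
z-statistic: z = (x̄ - μ₀)/SE = (143.00 - 133)/2.8620 = 3.4941
Critical value: ±1.960
p-value = 0.0005
Decision: reject H₀

Answer: z = 3.4941, reject H₀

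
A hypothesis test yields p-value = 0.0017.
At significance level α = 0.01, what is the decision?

Compare p-value to α:
0.0017 < 0.01
Decision: reject H₀

Answer: reject H₀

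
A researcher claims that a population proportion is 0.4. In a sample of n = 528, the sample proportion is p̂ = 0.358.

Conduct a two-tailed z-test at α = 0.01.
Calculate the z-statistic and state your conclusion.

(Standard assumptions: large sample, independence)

Answer: z = -1.9700, fail to reject H₀

Derivation:
H₀: p = 0.4, H₁: p ≠ 0.4
Standard error: SE = √(p₀(1-p₀)/n) = √(0.4×0.6/528) = 0.021320
z-statistic: z = (p̂ - p₀)/SE = (0.358 - 0.4)/0.021320 = -1.9700
Critical value: z_0.005 = ±2.576
p-value = 0.0488
Decision: fail to reject H₀ at α = 0.01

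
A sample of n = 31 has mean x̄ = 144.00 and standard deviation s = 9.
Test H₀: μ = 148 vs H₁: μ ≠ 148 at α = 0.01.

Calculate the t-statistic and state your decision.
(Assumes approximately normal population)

Answer: t = -2.4746, fail to reject H₀

Derivation:
df = n - 1 = 30
SE = s/√n = 9/√31 = 1.6164
t = (x̄ - μ₀)/SE = (144.00 - 148)/1.6164 = -2.4746
Critical value: t_{0.005,30} = ±2.750
p-value ≈ 0.0192
Decision: fail to reject H₀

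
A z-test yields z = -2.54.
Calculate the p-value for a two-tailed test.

For z = -2.54:
p = 2×P(Z > |-2.54|) = 2×(1 - Φ(2.54)) = 0.0111

Answer: p-value ≈ 0.0111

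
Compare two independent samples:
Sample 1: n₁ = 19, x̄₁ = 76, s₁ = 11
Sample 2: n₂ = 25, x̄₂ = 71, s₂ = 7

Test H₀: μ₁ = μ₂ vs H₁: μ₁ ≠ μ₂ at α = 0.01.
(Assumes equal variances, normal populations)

Pooled variance: s²_p = [18×11² + 24×7²]/(42) = 79.8571
s_p = 8.9363
SE = s_p×√(1/n₁ + 1/n₂) = 8.9363×√(1/19 + 1/25) = 2.7198
t = (x̄₁ - x̄₂)/SE = (76 - 71)/2.7198 = 1.8384
df = 42, t-critical = ±2.698
Decision: fail to reject H₀

Answer: t = 1.8384, fail to reject H₀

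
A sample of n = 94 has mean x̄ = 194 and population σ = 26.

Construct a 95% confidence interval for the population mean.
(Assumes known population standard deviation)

Answer: (188.7439, 199.2561)

Derivation:
Confidence level: 95%, α = 0.05
z_0.025 = 1.960
SE = σ/√n = 26/√94 = 2.6817
Margin of error = 1.960 × 2.6817 = 5.2561
CI: x̄ ± margin = 194 ± 5.2561
CI: (188.7439, 199.2561)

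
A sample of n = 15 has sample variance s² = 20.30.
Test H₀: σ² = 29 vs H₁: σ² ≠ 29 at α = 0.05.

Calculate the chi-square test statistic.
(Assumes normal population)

Answer: χ² = 9.8000, fail to reject H₀

Derivation:
df = n - 1 = 14
χ² = (n-1)s²/σ₀² = 14×20.30/29 = 9.8000
Critical values: χ²_{0.975,14} = 5.629, χ²_{0.025,14} = 26.119
Rejection region: χ² < 5.629 or χ² > 26.119
Decision: fail to reject H₀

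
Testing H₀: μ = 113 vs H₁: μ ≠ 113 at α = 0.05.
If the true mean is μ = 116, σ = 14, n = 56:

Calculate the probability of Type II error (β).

Answer: β ≈ 0.6390

Derivation:
SE = σ/√n = 14/√56 = 1.8708
Critical values: μ₀ ± z_0.025×SE = 113 ± 1.960×1.8708
Acceptance region: (109.3332, 116.6668)
Under H₁ (μ = 116): z_high = (116.6668 - 116)/1.8708 = 0.3564, z_low = (109.3332 - 116)/1.8708 = -3.5636
β = P(not reject | H₁) = Φ(0.3564) - Φ(-3.5636) ≈ 0.6390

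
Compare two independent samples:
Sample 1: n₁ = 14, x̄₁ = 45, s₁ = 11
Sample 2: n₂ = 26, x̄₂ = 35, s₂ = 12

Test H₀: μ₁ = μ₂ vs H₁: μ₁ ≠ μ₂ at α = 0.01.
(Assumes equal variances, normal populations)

Answer: t = 2.5855, fail to reject H₀

Derivation:
Pooled variance: s²_p = [13×11² + 25×12²]/(38) = 136.1316
s_p = 11.6675
SE = s_p×√(1/n₁ + 1/n₂) = 11.6675×√(1/14 + 1/26) = 3.8677
t = (x̄₁ - x̄₂)/SE = (45 - 35)/3.8677 = 2.5855
df = 38, t-critical = ±2.712
Decision: fail to reject H₀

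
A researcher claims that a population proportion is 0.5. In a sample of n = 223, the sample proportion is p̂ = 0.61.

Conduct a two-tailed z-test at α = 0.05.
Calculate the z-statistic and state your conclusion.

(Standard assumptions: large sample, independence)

Answer: z = 3.2853, reject H₀

Derivation:
H₀: p = 0.5, H₁: p ≠ 0.5
Standard error: SE = √(p₀(1-p₀)/n) = √(0.5×0.5/223) = 0.033482
z-statistic: z = (p̂ - p₀)/SE = (0.61 - 0.5)/0.033482 = 3.2853
Critical value: z_0.025 = ±1.960
p-value = 0.0010
Decision: reject H₀ at α = 0.05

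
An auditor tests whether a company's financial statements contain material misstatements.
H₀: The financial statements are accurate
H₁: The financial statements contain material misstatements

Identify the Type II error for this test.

Answer: Failing to detect material misstatements that are actually present

Derivation:
A Type I error (probability α) occurs when we reject a true H₀.
A Type II error (probability β) occurs when we fail to reject a false H₀.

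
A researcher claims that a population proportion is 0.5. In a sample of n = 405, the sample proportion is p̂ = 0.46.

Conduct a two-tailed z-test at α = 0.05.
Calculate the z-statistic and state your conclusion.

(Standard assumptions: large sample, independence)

H₀: p = 0.5, H₁: p ≠ 0.5
Standard error: SE = √(p₀(1-p₀)/n) = √(0.5×0.5/405) = 0.024845
z-statistic: z = (p̂ - p₀)/SE = (0.46 - 0.5)/0.024845 = -1.6100
Critical value: z_0.025 = ±1.960
p-value = 0.1074
Decision: fail to reject H₀ at α = 0.05

Answer: z = -1.6100, fail to reject H₀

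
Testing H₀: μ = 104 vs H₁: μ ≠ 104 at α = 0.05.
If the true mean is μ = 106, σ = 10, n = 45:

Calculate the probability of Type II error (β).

SE = σ/√n = 10/√45 = 1.4907
Critical values: μ₀ ± z_0.025×SE = 104 ± 1.960×1.4907
Acceptance region: (101.0782, 106.9218)
Under H₁ (μ = 106): z_high = (106.9218 - 106)/1.4907 = 0.6184, z_low = (101.0782 - 106)/1.4907 = -3.3017
β = P(not reject | H₁) = Φ(0.6184) - Φ(-3.3017) ≈ 0.7314

Answer: β ≈ 0.7314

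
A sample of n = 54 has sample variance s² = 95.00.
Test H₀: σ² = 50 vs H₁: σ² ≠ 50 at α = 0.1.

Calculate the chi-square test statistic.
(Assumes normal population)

df = n - 1 = 53
χ² = (n-1)s²/σ₀² = 53×95.00/50 = 100.7000
Critical values: χ²_{0.95,53} = 37.276, χ²_{0.05,53} = 70.993
Rejection region: χ² < 37.276 or χ² > 70.993
Decision: reject H₀

Answer: χ² = 100.7000, reject H₀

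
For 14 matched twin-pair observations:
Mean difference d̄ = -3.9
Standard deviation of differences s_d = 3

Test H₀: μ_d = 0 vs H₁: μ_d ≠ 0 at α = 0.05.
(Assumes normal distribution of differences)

df = n - 1 = 13
SE = s_d/√n = 3/√14 = 0.8018
t = d̄/SE = -3.9/0.8018 = -4.8641
Critical value: t_{0.025,13} = ±2.160
p-value ≈ 0.0003
Decision: reject H₀

Answer: t = -4.8641, reject H₀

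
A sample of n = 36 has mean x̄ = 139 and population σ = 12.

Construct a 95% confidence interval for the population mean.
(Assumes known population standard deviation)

Answer: (135.0800, 142.9200)

Derivation:
Confidence level: 95%, α = 0.05
z_0.025 = 1.960
SE = σ/√n = 12/√36 = 2.0000
Margin of error = 1.960 × 2.0000 = 3.9200
CI: x̄ ± margin = 139 ± 3.9200
CI: (135.0800, 142.9200)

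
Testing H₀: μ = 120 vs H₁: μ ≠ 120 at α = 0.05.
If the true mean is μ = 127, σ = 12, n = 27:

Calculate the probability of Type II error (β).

SE = σ/√n = 12/√27 = 2.3094
Critical values: μ₀ ± z_0.025×SE = 120 ± 1.960×2.3094
Acceptance region: (115.4736, 124.5264)
Under H₁ (μ = 127): z_high = (124.5264 - 127)/2.3094 = -1.0711, z_low = (115.4736 - 127)/2.3094 = -4.9911
β = P(not reject | H₁) = Φ(-1.0711) - Φ(-4.9911) ≈ 0.1421

Answer: β ≈ 0.1421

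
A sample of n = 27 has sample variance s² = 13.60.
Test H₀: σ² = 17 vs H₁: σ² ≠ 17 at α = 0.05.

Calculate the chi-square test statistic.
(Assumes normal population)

df = n - 1 = 26
χ² = (n-1)s²/σ₀² = 26×13.60/17 = 20.8000
Critical values: χ²_{0.975,26} = 13.844, χ²_{0.025,26} = 41.923
Rejection region: χ² < 13.844 or χ² > 41.923
Decision: fail to reject H₀

Answer: χ² = 20.8000, fail to reject H₀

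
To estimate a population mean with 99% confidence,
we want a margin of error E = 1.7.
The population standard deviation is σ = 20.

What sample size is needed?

Answer: n = 919

Derivation:
z_0.005 = 2.576
n = (z×σ/E)² = (2.576×20/1.7)²
n = 918.4465
Round up: n = 919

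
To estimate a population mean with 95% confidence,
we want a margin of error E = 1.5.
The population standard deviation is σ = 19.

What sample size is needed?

z_0.025 = 1.960
n = (z×σ/E)² = (1.960×19/1.5)²
n = 616.3634
Round up: n = 617

Answer: n = 617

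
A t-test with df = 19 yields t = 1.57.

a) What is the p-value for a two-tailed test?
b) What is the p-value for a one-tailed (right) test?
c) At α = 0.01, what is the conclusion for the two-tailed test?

Using t-distribution with df = 19:
a) Two-tailed: p = 2×P(T > 1.57) = 0.1329
b) One-tailed: p = P(T > 1.57) = 0.0665
c) 0.1329 ≥ 0.01, fail to reject H₀

Answer: a) 0.1329, b) 0.0665, c) fail to reject H₀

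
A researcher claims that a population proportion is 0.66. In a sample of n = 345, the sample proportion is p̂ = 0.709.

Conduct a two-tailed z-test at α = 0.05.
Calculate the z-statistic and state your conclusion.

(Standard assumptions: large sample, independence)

H₀: p = 0.66, H₁: p ≠ 0.66
Standard error: SE = √(p₀(1-p₀)/n) = √(0.66×0.34/345) = 0.025504
z-statistic: z = (p̂ - p₀)/SE = (0.709 - 0.66)/0.025504 = 1.9213
Critical value: z_0.025 = ±1.960
p-value = 0.0547
Decision: fail to reject H₀ at α = 0.05

Answer: z = 1.9213, fail to reject H₀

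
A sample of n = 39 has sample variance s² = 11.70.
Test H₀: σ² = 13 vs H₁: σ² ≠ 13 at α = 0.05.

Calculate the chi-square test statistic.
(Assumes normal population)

df = n - 1 = 38
χ² = (n-1)s²/σ₀² = 38×11.70/13 = 34.2000
Critical values: χ²_{0.975,38} = 22.878, χ²_{0.025,38} = 56.896
Rejection region: χ² < 22.878 or χ² > 56.896
Decision: fail to reject H₀

Answer: χ² = 34.2000, fail to reject H₀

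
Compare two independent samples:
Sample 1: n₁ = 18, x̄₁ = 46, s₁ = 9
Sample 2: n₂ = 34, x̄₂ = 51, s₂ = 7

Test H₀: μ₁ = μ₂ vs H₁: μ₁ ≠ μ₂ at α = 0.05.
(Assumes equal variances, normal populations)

Pooled variance: s²_p = [17×9² + 33×7²]/(50) = 59.8800
s_p = 7.7382
SE = s_p×√(1/n₁ + 1/n₂) = 7.7382×√(1/18 + 1/34) = 2.2556
t = (x̄₁ - x̄₂)/SE = (46 - 51)/2.2556 = -2.2167
df = 50, t-critical = ±2.009
Decision: reject H₀

Answer: t = -2.2167, reject H₀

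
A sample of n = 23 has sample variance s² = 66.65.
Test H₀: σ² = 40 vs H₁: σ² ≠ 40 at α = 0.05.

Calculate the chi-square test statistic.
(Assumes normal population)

df = n - 1 = 22
χ² = (n-1)s²/σ₀² = 22×66.65/40 = 36.6575
Critical values: χ²_{0.975,22} = 10.982, χ²_{0.025,22} = 36.781
Rejection region: χ² < 10.982 or χ² > 36.781
Decision: fail to reject H₀

Answer: χ² = 36.6575, fail to reject H₀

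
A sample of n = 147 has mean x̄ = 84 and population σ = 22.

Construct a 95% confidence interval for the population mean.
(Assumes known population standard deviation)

Answer: (80.4436, 87.5564)

Derivation:
Confidence level: 95%, α = 0.05
z_0.025 = 1.960
SE = σ/√n = 22/√147 = 1.8145
Margin of error = 1.960 × 1.8145 = 3.5564
CI: x̄ ± margin = 84 ± 3.5564
CI: (80.4436, 87.5564)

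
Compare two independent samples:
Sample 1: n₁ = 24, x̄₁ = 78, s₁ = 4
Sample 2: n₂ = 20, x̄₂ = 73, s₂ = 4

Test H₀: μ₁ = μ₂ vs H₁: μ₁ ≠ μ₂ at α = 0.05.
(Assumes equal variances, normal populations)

Answer: t = 4.1285, reject H₀

Derivation:
Pooled variance: s²_p = [23×4² + 19×4²]/(42) = 16.0000
s_p = 4.0000
SE = s_p×√(1/n₁ + 1/n₂) = 4.0000×√(1/24 + 1/20) = 1.2111
t = (x̄₁ - x̄₂)/SE = (78 - 73)/1.2111 = 4.1285
df = 42, t-critical = ±2.018
Decision: reject H₀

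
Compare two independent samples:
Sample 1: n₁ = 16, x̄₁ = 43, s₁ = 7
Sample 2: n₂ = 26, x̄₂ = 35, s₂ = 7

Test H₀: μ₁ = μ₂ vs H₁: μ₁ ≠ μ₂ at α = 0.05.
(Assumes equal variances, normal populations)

Pooled variance: s²_p = [15×7² + 25×7²]/(40) = 49.0000
s_p = 7.0000
SE = s_p×√(1/n₁ + 1/n₂) = 7.0000×√(1/16 + 1/26) = 2.2242
t = (x̄₁ - x̄₂)/SE = (43 - 35)/2.2242 = 3.5968
df = 40, t-critical = ±2.021
Decision: reject H₀

Answer: t = 3.5968, reject H₀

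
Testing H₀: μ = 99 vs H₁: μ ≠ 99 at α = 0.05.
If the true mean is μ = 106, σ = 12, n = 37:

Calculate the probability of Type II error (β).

Answer: β ≈ 0.0561

Derivation:
SE = σ/√n = 12/√37 = 1.9728
Critical values: μ₀ ± z_0.025×SE = 99 ± 1.960×1.9728
Acceptance region: (95.1333, 102.8667)
Under H₁ (μ = 106): z_high = (102.8667 - 106)/1.9728 = -1.5883, z_low = (95.1333 - 106)/1.9728 = -5.5083
β = P(not reject | H₁) = Φ(-1.5883) - Φ(-5.5083) ≈ 0.0561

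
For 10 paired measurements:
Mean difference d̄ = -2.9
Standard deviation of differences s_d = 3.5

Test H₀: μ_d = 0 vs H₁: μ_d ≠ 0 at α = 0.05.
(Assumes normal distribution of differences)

df = n - 1 = 9
SE = s_d/√n = 3.5/√10 = 1.1068
t = d̄/SE = -2.9/1.1068 = -2.6202
Critical value: t_{0.025,9} = ±2.262
p-value ≈ 0.0278
Decision: reject H₀

Answer: t = -2.6202, reject H₀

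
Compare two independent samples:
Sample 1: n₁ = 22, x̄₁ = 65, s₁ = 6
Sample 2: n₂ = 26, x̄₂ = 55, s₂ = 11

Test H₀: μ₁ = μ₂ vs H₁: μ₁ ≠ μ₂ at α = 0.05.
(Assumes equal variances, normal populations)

Pooled variance: s²_p = [21×6² + 25×11²]/(46) = 82.1957
s_p = 9.0662
SE = s_p×√(1/n₁ + 1/n₂) = 9.0662×√(1/22 + 1/26) = 2.6263
t = (x̄₁ - x̄₂)/SE = (65 - 55)/2.6263 = 3.8076
df = 46, t-critical = ±2.013
Decision: reject H₀

Answer: t = 3.8076, reject H₀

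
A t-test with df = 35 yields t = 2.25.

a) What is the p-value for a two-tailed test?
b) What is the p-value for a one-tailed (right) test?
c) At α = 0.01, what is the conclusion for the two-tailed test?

Answer: a) 0.0308, b) 0.0154, c) fail to reject H₀

Derivation:
Using t-distribution with df = 35:
a) Two-tailed: p = 2×P(T > 2.25) = 0.0308
b) One-tailed: p = P(T > 2.25) = 0.0154
c) 0.0308 ≥ 0.01, fail to reject H₀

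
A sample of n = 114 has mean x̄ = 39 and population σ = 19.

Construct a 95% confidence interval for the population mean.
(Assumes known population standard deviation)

Answer: (35.5122, 42.4878)

Derivation:
Confidence level: 95%, α = 0.05
z_0.025 = 1.960
SE = σ/√n = 19/√114 = 1.7795
Margin of error = 1.960 × 1.7795 = 3.4878
CI: x̄ ± margin = 39 ± 3.4878
CI: (35.5122, 42.4878)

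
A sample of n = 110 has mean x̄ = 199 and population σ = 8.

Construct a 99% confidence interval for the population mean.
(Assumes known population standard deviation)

Answer: (197.0350, 200.9650)

Derivation:
Confidence level: 99%, α = 0.01
z_0.005 = 2.576
SE = σ/√n = 8/√110 = 0.7628
Margin of error = 2.576 × 0.7628 = 1.9650
CI: x̄ ± margin = 199 ± 1.9650
CI: (197.0350, 200.9650)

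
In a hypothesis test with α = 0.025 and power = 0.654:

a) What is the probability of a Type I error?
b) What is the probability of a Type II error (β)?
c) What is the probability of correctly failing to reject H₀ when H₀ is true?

a) Type I error probability = α = 0.025
b) Power = P(reject H₀ | H₁ true) = 1 - β = 0.654, so Type II error probability = β = 1 - Power = 0.346
c) P(fail to reject H₀ | H₀ true) = 1 - α = 0.975

Answer: a) 0.025, b) 0.346, c) 0.975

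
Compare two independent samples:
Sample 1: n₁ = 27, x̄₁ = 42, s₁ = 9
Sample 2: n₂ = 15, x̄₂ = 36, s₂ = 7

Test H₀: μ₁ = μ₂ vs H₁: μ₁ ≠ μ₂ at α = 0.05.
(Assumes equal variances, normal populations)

Pooled variance: s²_p = [26×9² + 14×7²]/(40) = 69.8000
s_p = 8.3546
SE = s_p×√(1/n₁ + 1/n₂) = 8.3546×√(1/27 + 1/15) = 2.6904
t = (x̄₁ - x̄₂)/SE = (42 - 36)/2.6904 = 2.2302
df = 40, t-critical = ±2.021
Decision: reject H₀

Answer: t = 2.2302, reject H₀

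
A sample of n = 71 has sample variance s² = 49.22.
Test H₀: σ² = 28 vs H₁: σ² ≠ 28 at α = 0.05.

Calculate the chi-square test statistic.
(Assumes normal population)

Answer: χ² = 123.0500, reject H₀

Derivation:
df = n - 1 = 70
χ² = (n-1)s²/σ₀² = 70×49.22/28 = 123.0500
Critical values: χ²_{0.975,70} = 48.758, χ²_{0.025,70} = 95.023
Rejection region: χ² < 48.758 or χ² > 95.023
Decision: reject H₀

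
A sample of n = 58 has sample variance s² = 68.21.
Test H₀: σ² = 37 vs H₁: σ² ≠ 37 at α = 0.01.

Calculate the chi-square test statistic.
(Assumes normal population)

df = n - 1 = 57
χ² = (n-1)s²/σ₀² = 57×68.21/37 = 105.0803
Critical values: χ²_{0.995,57} = 33.248, χ²_{0.005,57} = 88.236
Rejection region: χ² < 33.248 or χ² > 88.236
Decision: reject H₀

Answer: χ² = 105.0803, reject H₀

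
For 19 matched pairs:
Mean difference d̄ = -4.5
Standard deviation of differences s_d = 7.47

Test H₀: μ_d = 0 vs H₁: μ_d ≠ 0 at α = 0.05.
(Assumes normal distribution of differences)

df = n - 1 = 18
SE = s_d/√n = 7.47/√19 = 1.7137
t = d̄/SE = -4.5/1.7137 = -2.6259
Critical value: t_{0.025,18} = ±2.101
p-value ≈ 0.0171
Decision: reject H₀

Answer: t = -2.6259, reject H₀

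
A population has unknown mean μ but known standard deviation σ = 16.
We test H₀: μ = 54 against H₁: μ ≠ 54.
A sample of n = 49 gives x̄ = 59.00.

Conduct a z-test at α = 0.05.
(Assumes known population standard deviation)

Standard error: SE = σ/√n = 16/√49 = 2.2857
z-statistic: z = (x̄ - μ₀)/SE = (59.00 - 54)/2.2857 = 2.1875
Critical value: ±1.960
p-value = 0.0287
Decision: reject H₀

Answer: z = 2.1875, reject H₀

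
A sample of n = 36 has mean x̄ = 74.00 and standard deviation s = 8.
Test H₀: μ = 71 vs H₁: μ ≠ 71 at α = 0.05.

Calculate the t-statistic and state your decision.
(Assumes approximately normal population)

df = n - 1 = 35
SE = s/√n = 8/√36 = 1.3333
t = (x̄ - μ₀)/SE = (74.00 - 71)/1.3333 = 2.2501
Critical value: t_{0.025,35} = ±2.030
p-value ≈ 0.0308
Decision: reject H₀

Answer: t = 2.2501, reject H₀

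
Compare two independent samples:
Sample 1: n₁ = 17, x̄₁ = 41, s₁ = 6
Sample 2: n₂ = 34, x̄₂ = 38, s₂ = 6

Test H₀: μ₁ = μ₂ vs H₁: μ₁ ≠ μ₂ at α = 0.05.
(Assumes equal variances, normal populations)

Answer: t = 1.6832, fail to reject H₀

Derivation:
Pooled variance: s²_p = [16×6² + 33×6²]/(49) = 36.0000
s_p = 6.0000
SE = s_p×√(1/n₁ + 1/n₂) = 6.0000×√(1/17 + 1/34) = 1.7823
t = (x̄₁ - x̄₂)/SE = (41 - 38)/1.7823 = 1.6832
df = 49, t-critical = ±2.010
Decision: fail to reject H₀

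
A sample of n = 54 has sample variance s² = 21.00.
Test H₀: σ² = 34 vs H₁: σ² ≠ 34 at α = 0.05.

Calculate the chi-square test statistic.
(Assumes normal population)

df = n - 1 = 53
χ² = (n-1)s²/σ₀² = 53×21.00/34 = 32.7353
Critical values: χ²_{0.975,53} = 34.776, χ²_{0.025,53} = 75.002
Rejection region: χ² < 34.776 or χ² > 75.002
Decision: reject H₀

Answer: χ² = 32.7353, reject H₀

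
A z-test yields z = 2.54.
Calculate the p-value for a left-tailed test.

Answer: p-value ≈ 0.9945

Derivation:
For z = 2.54:
p = P(Z < 2.54) = Φ(2.54) = 0.9945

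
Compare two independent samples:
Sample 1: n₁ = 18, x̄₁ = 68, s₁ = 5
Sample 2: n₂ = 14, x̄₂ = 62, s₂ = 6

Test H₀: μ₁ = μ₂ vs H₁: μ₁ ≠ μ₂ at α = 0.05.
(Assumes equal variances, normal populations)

Answer: t = 3.0861, reject H₀

Derivation:
Pooled variance: s²_p = [17×5² + 13×6²]/(30) = 29.7667
s_p = 5.4559
SE = s_p×√(1/n₁ + 1/n₂) = 5.4559×√(1/18 + 1/14) = 1.9442
t = (x̄₁ - x̄₂)/SE = (68 - 62)/1.9442 = 3.0861
df = 30, t-critical = ±2.042
Decision: reject H₀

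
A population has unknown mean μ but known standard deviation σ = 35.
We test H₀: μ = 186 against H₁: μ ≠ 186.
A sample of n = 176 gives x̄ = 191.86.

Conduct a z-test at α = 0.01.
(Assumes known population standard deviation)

Standard error: SE = σ/√n = 35/√176 = 2.6382
z-statistic: z = (x̄ - μ₀)/SE = (191.86 - 186)/2.6382 = 2.2212
Critical value: ±2.576
p-value = 0.0263
Decision: fail to reject H₀

Answer: z = 2.2212, fail to reject H₀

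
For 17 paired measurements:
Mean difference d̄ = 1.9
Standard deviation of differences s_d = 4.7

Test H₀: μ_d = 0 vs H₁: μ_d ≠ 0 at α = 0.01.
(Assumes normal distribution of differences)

df = n - 1 = 16
SE = s_d/√n = 4.7/√17 = 1.1399
t = d̄/SE = 1.9/1.1399 = 1.6668
Critical value: t_{0.005,16} = ±2.921
p-value ≈ 0.1150
Decision: fail to reject H₀

Answer: t = 1.6668, fail to reject H₀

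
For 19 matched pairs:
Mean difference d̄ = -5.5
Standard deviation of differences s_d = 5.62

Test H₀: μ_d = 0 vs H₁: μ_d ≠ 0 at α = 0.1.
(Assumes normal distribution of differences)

Answer: t = -4.2659, reject H₀

Derivation:
df = n - 1 = 18
SE = s_d/√n = 5.62/√19 = 1.2893
t = d̄/SE = -5.5/1.2893 = -4.2659
Critical value: t_{0.05,18} = ±1.734
p-value ≈ 0.0005
Decision: reject H₀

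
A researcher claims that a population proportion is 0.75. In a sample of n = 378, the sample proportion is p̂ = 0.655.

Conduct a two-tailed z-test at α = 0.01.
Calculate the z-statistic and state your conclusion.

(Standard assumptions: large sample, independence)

Answer: z = -4.2654, reject H₀

Derivation:
H₀: p = 0.75, H₁: p ≠ 0.75
Standard error: SE = √(p₀(1-p₀)/n) = √(0.75×0.25/378) = 0.022272
z-statistic: z = (p̂ - p₀)/SE = (0.655 - 0.75)/0.022272 = -4.2654
Critical value: z_0.005 = ±2.576
p-value < 0.0001
Decision: reject H₀ at α = 0.01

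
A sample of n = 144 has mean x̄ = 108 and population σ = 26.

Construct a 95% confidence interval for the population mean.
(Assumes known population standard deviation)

Confidence level: 95%, α = 0.05
z_0.025 = 1.960
SE = σ/√n = 26/√144 = 2.1667
Margin of error = 1.960 × 2.1667 = 4.2467
CI: x̄ ± margin = 108 ± 4.2467
CI: (103.7533, 112.2467)

Answer: (103.7533, 112.2467)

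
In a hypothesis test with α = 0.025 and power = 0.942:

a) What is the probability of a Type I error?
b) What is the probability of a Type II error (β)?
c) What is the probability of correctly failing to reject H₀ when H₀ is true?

Answer: a) 0.025, b) 0.058, c) 0.975

Derivation:
a) Type I error probability = α = 0.025
b) Power = P(reject H₀ | H₁ true) = 1 - β = 0.942, so Type II error probability = β = 1 - Power = 0.058
c) P(fail to reject H₀ | H₀ true) = 1 - α = 0.975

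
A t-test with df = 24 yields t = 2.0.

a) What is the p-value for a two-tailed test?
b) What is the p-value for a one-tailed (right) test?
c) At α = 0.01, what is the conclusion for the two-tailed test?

Answer: a) 0.0569, b) 0.0285, c) fail to reject H₀

Derivation:
Using t-distribution with df = 24:
a) Two-tailed: p = 2×P(T > 2.0) = 0.0569
b) One-tailed: p = P(T > 2.0) = 0.0285
c) 0.0569 ≥ 0.01, fail to reject H₀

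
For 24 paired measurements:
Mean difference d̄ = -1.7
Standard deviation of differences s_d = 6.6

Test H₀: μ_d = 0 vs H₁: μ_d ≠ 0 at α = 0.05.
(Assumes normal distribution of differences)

df = n - 1 = 23
SE = s_d/√n = 6.6/√24 = 1.3472
t = d̄/SE = -1.7/1.3472 = -1.2619
Critical value: t_{0.025,23} = ±2.069
p-value ≈ 0.2196
Decision: fail to reject H₀

Answer: t = -1.2619, fail to reject H₀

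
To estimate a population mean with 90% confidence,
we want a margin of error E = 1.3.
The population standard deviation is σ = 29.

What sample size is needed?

Answer: n = 1347

Derivation:
z_0.05 = 1.645
n = (z×σ/E)² = (1.645×29/1.3)²
n = 1346.6077
Round up: n = 1347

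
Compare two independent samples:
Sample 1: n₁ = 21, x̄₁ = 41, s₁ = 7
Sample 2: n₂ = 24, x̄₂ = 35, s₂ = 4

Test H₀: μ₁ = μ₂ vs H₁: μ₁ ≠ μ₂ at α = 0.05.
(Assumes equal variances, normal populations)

Pooled variance: s²_p = [20×7² + 23×4²]/(43) = 31.3488
s_p = 5.5990
SE = s_p×√(1/n₁ + 1/n₂) = 5.5990×√(1/21 + 1/24) = 1.6730
t = (x̄₁ - x̄₂)/SE = (41 - 35)/1.6730 = 3.5864
df = 43, t-critical = ±2.017
Decision: reject H₀

Answer: t = 3.5864, reject H₀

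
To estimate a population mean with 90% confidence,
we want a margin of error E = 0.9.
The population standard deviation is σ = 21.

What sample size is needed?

Answer: n = 1474

Derivation:
z_0.05 = 1.645
n = (z×σ/E)² = (1.645×21/0.9)²
n = 1473.2803
Round up: n = 1474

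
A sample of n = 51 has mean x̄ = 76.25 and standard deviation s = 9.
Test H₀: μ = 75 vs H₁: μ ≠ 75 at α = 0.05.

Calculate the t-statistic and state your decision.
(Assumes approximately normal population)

df = n - 1 = 50
SE = s/√n = 9/√51 = 1.2603
t = (x̄ - μ₀)/SE = (76.25 - 75)/1.2603 = 0.9918
Critical value: t_{0.025,50} = ±2.009
p-value ≈ 0.3261
Decision: fail to reject H₀

Answer: t = 0.9918, fail to reject H₀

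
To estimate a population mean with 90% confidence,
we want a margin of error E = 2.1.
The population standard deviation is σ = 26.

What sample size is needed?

z_0.05 = 1.645
n = (z×σ/E)² = (1.645×26/2.1)²
n = 414.8011
Round up: n = 415

Answer: n = 415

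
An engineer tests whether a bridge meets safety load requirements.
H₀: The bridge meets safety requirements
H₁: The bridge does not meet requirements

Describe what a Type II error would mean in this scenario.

Type I error (α): Rejecting H₀ when H₀ is true
Type II error (β): Failing to reject H₀ when H₁ is true

Answer: Declaring an unsafe bridge to be safe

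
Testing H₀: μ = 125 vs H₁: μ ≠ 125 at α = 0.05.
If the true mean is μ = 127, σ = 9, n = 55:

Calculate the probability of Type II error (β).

SE = σ/√n = 9/√55 = 1.2136
Critical values: μ₀ ± z_0.025×SE = 125 ± 1.960×1.2136
Acceptance region: (122.6213, 127.3787)
Under H₁ (μ = 127): z_high = (127.3787 - 127)/1.2136 = 0.3120, z_low = (122.6213 - 127)/1.2136 = -3.6080
β = P(not reject | H₁) = Φ(0.3120) - Φ(-3.6080) ≈ 0.6223

Answer: β ≈ 0.6223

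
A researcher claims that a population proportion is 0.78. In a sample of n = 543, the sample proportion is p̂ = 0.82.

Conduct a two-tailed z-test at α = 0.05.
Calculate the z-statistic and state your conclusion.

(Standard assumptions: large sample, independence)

Answer: z = 2.2501, reject H₀

Derivation:
H₀: p = 0.78, H₁: p ≠ 0.78
Standard error: SE = √(p₀(1-p₀)/n) = √(0.78×0.22/543) = 0.017777
z-statistic: z = (p̂ - p₀)/SE = (0.82 - 0.78)/0.017777 = 2.2501
Critical value: z_0.025 = ±1.960
p-value = 0.0244
Decision: reject H₀ at α = 0.05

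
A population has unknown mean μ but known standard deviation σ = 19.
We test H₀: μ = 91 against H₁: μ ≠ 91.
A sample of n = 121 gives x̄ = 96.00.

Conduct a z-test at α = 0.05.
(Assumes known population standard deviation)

Answer: z = 2.8947, reject H₀

Derivation:
Standard error: SE = σ/√n = 19/√121 = 1.7273
z-statistic: z = (x̄ - μ₀)/SE = (96.00 - 91)/1.7273 = 2.8947
Critical value: ±1.960
p-value = 0.0038
Decision: reject H₀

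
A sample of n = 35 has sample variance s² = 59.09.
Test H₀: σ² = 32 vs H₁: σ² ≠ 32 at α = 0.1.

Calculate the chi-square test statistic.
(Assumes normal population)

df = n - 1 = 34
χ² = (n-1)s²/σ₀² = 34×59.09/32 = 62.7831
Critical values: χ²_{0.95,34} = 21.664, χ²_{0.05,34} = 48.602
Rejection region: χ² < 21.664 or χ² > 48.602
Decision: reject H₀

Answer: χ² = 62.7831, reject H₀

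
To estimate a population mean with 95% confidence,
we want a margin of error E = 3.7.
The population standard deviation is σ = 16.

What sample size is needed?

z_0.025 = 1.960
n = (z×σ/E)² = (1.960×16/3.7)²
n = 71.8371
Round up: n = 72

Answer: n = 72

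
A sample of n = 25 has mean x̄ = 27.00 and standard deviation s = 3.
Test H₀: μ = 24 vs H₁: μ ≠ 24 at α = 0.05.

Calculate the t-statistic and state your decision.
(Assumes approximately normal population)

df = n - 1 = 24
SE = s/√n = 3/√25 = 0.6000
t = (x̄ - μ₀)/SE = (27.00 - 24)/0.6000 = 5.0000
Critical value: t_{0.025,24} = ±2.064
p-value < 0.0001
Decision: reject H₀

Answer: t = 5.0000, reject H₀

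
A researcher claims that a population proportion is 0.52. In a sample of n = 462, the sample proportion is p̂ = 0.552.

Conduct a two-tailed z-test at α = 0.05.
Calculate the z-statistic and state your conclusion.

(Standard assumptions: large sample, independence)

Answer: z = 1.3768, fail to reject H₀

Derivation:
H₀: p = 0.52, H₁: p ≠ 0.52
Standard error: SE = √(p₀(1-p₀)/n) = √(0.52×0.48/462) = 0.023243
z-statistic: z = (p̂ - p₀)/SE = (0.552 - 0.52)/0.023243 = 1.3768
Critical value: z_0.025 = ±1.960
p-value = 0.1686
Decision: fail to reject H₀ at α = 0.05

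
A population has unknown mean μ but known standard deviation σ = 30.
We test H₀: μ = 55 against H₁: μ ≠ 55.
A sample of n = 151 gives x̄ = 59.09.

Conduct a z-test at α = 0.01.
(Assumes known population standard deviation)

Answer: z = 1.6753, fail to reject H₀

Derivation:
Standard error: SE = σ/√n = 30/√151 = 2.4414
z-statistic: z = (x̄ - μ₀)/SE = (59.09 - 55)/2.4414 = 1.6753
Critical value: ±2.576
p-value = 0.0939
Decision: fail to reject H₀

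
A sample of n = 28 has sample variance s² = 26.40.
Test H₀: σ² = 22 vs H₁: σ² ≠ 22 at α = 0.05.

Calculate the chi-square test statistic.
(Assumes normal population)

df = n - 1 = 27
χ² = (n-1)s²/σ₀² = 27×26.40/22 = 32.4000
Critical values: χ²_{0.975,27} = 14.573, χ²_{0.025,27} = 43.195
Rejection region: χ² < 14.573 or χ² > 43.195
Decision: fail to reject H₀

Answer: χ² = 32.4000, fail to reject H₀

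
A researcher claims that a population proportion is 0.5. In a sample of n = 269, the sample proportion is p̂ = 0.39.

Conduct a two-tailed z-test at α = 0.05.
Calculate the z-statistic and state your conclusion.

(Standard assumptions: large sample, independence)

Answer: z = -3.6082, reject H₀

Derivation:
H₀: p = 0.5, H₁: p ≠ 0.5
Standard error: SE = √(p₀(1-p₀)/n) = √(0.5×0.5/269) = 0.030486
z-statistic: z = (p̂ - p₀)/SE = (0.39 - 0.5)/0.030486 = -3.6082
Critical value: z_0.025 = ±1.960
p-value = 0.0003
Decision: reject H₀ at α = 0.05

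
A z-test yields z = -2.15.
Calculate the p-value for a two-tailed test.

Answer: p-value ≈ 0.0316

Derivation:
For z = -2.15:
p = 2×P(Z > |-2.15|) = 2×(1 - Φ(2.15)) = 0.0316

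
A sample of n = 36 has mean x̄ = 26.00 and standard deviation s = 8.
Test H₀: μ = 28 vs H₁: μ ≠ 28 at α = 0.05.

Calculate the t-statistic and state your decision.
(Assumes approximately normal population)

Answer: t = -1.5000, fail to reject H₀

Derivation:
df = n - 1 = 35
SE = s/√n = 8/√36 = 1.3333
t = (x̄ - μ₀)/SE = (26.00 - 28)/1.3333 = -1.5000
Critical value: t_{0.025,35} = ±2.030
p-value ≈ 0.1426
Decision: fail to reject H₀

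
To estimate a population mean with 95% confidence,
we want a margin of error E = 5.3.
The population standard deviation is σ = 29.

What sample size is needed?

z_0.025 = 1.960
n = (z×σ/E)² = (1.960×29/5.3)²
n = 115.0155
Round up: n = 116

Answer: n = 116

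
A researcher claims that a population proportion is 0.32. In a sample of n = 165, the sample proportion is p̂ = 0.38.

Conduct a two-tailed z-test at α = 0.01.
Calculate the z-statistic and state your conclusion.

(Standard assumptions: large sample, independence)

Answer: z = 1.6522, fail to reject H₀

Derivation:
H₀: p = 0.32, H₁: p ≠ 0.32
Standard error: SE = √(p₀(1-p₀)/n) = √(0.32×0.68/165) = 0.036315
z-statistic: z = (p̂ - p₀)/SE = (0.38 - 0.32)/0.036315 = 1.6522
Critical value: z_0.005 = ±2.576
p-value = 0.0985
Decision: fail to reject H₀ at α = 0.01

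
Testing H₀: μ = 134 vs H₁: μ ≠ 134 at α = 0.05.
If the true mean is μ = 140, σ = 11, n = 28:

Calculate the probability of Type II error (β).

Answer: β ≈ 0.1771

Derivation:
SE = σ/√n = 11/√28 = 2.0788
Critical values: μ₀ ± z_0.025×SE = 134 ± 1.960×2.0788
Acceptance region: (129.9256, 138.0744)
Under H₁ (μ = 140): z_high = (138.0744 - 140)/2.0788 = -0.9263, z_low = (129.9256 - 140)/2.0788 = -4.8463
β = P(not reject | H₁) = Φ(-0.9263) - Φ(-4.8463) ≈ 0.1771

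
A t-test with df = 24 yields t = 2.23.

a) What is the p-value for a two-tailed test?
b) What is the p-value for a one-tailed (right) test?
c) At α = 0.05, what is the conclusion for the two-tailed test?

Using t-distribution with df = 24:
a) Two-tailed: p = 2×P(T > 2.23) = 0.0354
b) One-tailed: p = P(T > 2.23) = 0.0177
c) 0.0354 < 0.05, reject H₀

Answer: a) 0.0354, b) 0.0177, c) reject H₀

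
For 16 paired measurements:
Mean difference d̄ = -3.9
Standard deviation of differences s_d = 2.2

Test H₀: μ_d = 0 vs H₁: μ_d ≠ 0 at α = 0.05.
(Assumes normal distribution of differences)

Answer: t = -7.0909, reject H₀

Derivation:
df = n - 1 = 15
SE = s_d/√n = 2.2/√16 = 0.5500
t = d̄/SE = -3.9/0.5500 = -7.0909
Critical value: t_{0.025,15} = ±2.131
p-value < 0.0001
Decision: reject H₀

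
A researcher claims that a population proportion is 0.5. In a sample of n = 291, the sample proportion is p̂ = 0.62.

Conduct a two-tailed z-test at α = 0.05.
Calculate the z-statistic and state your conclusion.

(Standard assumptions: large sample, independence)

H₀: p = 0.5, H₁: p ≠ 0.5
Standard error: SE = √(p₀(1-p₀)/n) = √(0.5×0.5/291) = 0.029311
z-statistic: z = (p̂ - p₀)/SE = (0.62 - 0.5)/0.029311 = 4.0940
Critical value: z_0.025 = ±1.960
p-value < 0.0001
Decision: reject H₀ at α = 0.05

Answer: z = 4.0940, reject H₀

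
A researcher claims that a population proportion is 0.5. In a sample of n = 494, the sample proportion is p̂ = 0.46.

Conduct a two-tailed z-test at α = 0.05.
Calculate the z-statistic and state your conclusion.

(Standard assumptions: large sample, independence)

Answer: z = -1.7781, fail to reject H₀

Derivation:
H₀: p = 0.5, H₁: p ≠ 0.5
Standard error: SE = √(p₀(1-p₀)/n) = √(0.5×0.5/494) = 0.022496
z-statistic: z = (p̂ - p₀)/SE = (0.46 - 0.5)/0.022496 = -1.7781
Critical value: z_0.025 = ±1.960
p-value = 0.0754
Decision: fail to reject H₀ at α = 0.05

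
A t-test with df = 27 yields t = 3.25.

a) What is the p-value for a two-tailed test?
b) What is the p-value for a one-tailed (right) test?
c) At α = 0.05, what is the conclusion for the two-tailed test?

Answer: a) 0.0031, b) 0.0015, c) reject H₀

Derivation:
Using t-distribution with df = 27:
a) Two-tailed: p = 2×P(T > 3.25) = 0.0031
b) One-tailed: p = P(T > 3.25) = 0.0015
c) 0.0031 < 0.05, reject H₀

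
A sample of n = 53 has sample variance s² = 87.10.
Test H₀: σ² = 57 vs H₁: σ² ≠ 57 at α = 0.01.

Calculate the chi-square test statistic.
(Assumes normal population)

Answer: χ² = 79.4596, fail to reject H₀

Derivation:
df = n - 1 = 52
χ² = (n-1)s²/σ₀² = 52×87.10/57 = 79.4596
Critical values: χ²_{0.995,52} = 29.481, χ²_{0.005,52} = 82.001
Rejection region: χ² < 29.481 or χ² > 82.001
Decision: fail to reject H₀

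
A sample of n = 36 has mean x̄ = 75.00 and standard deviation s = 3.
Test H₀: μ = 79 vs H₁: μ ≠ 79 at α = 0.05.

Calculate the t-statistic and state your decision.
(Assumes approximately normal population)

Answer: t = -8.0000, reject H₀

Derivation:
df = n - 1 = 35
SE = s/√n = 3/√36 = 0.5000
t = (x̄ - μ₀)/SE = (75.00 - 79)/0.5000 = -8.0000
Critical value: t_{0.025,35} = ±2.030
p-value < 0.0001
Decision: reject H₀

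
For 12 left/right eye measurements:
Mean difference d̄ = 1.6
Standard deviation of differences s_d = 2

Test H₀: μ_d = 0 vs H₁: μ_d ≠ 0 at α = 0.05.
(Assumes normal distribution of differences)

Answer: t = 2.7710, reject H₀

Derivation:
df = n - 1 = 11
SE = s_d/√n = 2/√12 = 0.5774
t = d̄/SE = 1.6/0.5774 = 2.7710
Critical value: t_{0.025,11} = ±2.201
p-value ≈ 0.0182
Decision: reject H₀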